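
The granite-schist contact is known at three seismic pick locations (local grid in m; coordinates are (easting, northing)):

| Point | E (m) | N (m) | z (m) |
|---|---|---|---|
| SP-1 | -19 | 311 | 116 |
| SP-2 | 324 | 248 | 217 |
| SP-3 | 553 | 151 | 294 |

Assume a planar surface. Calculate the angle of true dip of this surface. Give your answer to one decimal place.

Two edge vectors: SP-1→SP-2 = (343, -63, 101), SP-1→SP-3 = (572, -160, 178).
Normal n = (SP-1→SP-2) × (SP-1→SP-3) = (4946, -3282, -18844).
So ∂z/∂E = −n_x/n_z = 0.26247 and ∂z/∂N = −n_y/n_z = −0.17417.
Gradient magnitude |∇z| = √(a² + b²) = √(0.06889 + 0.03033) = 0.31500.
True dip = arctan(0.31500) = 17.5°, dipping toward WNW (azimuth ≈ 304°).

17.5°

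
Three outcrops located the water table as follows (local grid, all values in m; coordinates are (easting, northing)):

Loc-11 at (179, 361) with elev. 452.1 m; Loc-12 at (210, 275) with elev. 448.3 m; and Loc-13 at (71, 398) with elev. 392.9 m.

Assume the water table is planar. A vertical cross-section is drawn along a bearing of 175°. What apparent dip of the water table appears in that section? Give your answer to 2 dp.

Let the plane be z = a·E + b·N + c.
Loc-12−Loc-11: 31a − 86b = −3.8;  Loc-13−Loc-11: −108a + 37b = −59.2.
Solving gives a = 0.64265, b = 0.27584.
Unit vector along 175° is (sin 175°, cos 175°) = (0.0872, -0.9962).
Slope in that direction = a·(0.0872) + b·(-0.9962) = −0.21878.
Apparent dip = arctan|0.21878| = 12.34° (true dip is 35.0°, so apparent ≤ true as expected).

12.34°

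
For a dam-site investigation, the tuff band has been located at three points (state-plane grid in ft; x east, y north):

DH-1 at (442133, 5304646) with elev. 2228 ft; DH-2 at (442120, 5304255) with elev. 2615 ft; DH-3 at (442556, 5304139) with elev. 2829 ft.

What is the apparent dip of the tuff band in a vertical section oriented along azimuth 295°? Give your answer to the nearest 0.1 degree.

Let the plane be z = a·x + b·y + c.
DH-2−DH-1: −13a − 391b = 387;  DH-3−DH-1: 423a − 507b = 601.
Solving gives a = 0.22550, b = −0.99727.
Unit vector along 295° is (sin 295°, cos 295°) = (-0.9063, 0.4226).
Slope in that direction = a·(-0.9063) + b·(0.4226) = −0.62583.
Apparent dip = arctan|0.62583| = 32.0° (true dip is 45.6°, so apparent ≤ true as expected).

32.0°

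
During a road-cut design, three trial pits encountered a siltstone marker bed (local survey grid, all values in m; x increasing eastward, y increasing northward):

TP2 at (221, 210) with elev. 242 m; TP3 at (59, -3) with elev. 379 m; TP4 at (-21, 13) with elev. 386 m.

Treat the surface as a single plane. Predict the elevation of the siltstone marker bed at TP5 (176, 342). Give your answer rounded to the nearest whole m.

184 m

Two edge vectors: TP2→TP3 = (-162, -213, 137), TP2→TP4 = (-242, -197, 144).
Normal n = (TP2→TP3) × (TP2→TP4) = (-3683, -9826, -19632).
So ∂z/∂x = −n_x/n_z = −0.18760 and ∂z/∂y = −n_y/n_z = −0.50051.
Intercept c from TP2: 242 + 41.46 + 105.11 = 388.57.
At (176, 342): z = −33.0 − 171.2 + 388.57 = 184.4 m.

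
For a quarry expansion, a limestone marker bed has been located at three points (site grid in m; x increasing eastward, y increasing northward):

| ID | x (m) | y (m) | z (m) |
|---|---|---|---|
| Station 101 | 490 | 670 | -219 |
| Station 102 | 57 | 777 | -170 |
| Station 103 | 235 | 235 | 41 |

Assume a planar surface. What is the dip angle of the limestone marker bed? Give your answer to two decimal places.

Let the plane be z = a·x + b·y + c.
Station 102−Station 101: −433a + 107b = 49;  Station 103−Station 101: −255a − 435b = 260.
Solving gives a = −0.22786, b = −0.46413.
Gradient magnitude |∇z| = √(a² + b²) = √(0.05192 + 0.21542) = 0.51704.
True dip = arctan(0.51704) = 27.34°, dipping toward NNE (azimuth ≈ 026°).

27.34°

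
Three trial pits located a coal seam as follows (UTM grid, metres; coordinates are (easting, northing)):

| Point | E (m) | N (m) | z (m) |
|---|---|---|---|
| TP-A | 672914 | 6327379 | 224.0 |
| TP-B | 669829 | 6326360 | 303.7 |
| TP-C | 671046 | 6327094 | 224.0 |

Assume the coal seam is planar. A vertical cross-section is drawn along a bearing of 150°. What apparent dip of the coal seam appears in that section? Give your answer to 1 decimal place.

Let the plane be z = a·E + b·N + c.
TP-B−TP-A: −3085a − 1019b = 79.7;  TP-C−TP-A: −1868a − 285b = 0.
Solving gives a = 0.02218, b = −0.14535.
Unit vector along 150° is (sin 150°, cos 150°) = (0.5000, -0.8660).
Slope in that direction = a·(0.5000) + b·(-0.8660) = 0.13697.
Apparent dip = arctan|0.13697| = 7.8° (true dip is 8.4°, so apparent ≤ true as expected).

7.8°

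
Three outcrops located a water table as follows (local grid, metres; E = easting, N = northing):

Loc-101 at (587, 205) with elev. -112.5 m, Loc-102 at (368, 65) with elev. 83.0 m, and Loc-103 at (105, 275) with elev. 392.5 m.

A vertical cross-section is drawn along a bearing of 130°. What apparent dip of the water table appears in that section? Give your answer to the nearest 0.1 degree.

Two edge vectors: Loc-101→Loc-102 = (-219, -140, 195.5), Loc-101→Loc-103 = (-482, 70, 505).
Normal n = (Loc-101→Loc-102) × (Loc-101→Loc-103) = (-84385, 16364, -82810).
So ∂z/∂E = −n_x/n_z = −1.01902 and ∂z/∂N = −n_y/n_z = 0.19761.
Unit vector along 130° is (sin 130°, cos 130°) = (0.7660, -0.6428).
Slope in that direction = a·(0.7660) + b·(-0.6428) = −0.90763.
Apparent dip = arctan|0.90763| = 42.2° (true dip is 46.1°, so apparent ≤ true as expected).

42.2°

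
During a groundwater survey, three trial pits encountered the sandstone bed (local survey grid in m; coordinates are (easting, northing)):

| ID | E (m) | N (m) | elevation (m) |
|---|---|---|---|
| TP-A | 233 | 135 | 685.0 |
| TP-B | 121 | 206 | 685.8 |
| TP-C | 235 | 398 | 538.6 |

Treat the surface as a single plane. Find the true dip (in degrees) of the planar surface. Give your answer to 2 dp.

33.41°

Two edge vectors: TP-A→TP-B = (-112, 71, 0.8), TP-A→TP-C = (2, 263, -146.4).
Normal n = (TP-A→TP-B) × (TP-A→TP-C) = (-10604.8, -16395.2, -29598).
So ∂z/∂E = −n_x/n_z = −0.35829 and ∂z/∂N = −n_y/n_z = −0.55393.
Gradient magnitude |∇z| = √(a² + b²) = √(0.12837 + 0.30684) = 0.65971.
True dip = arctan(0.65971) = 33.41°, dipping toward NNE (azimuth ≈ 033°).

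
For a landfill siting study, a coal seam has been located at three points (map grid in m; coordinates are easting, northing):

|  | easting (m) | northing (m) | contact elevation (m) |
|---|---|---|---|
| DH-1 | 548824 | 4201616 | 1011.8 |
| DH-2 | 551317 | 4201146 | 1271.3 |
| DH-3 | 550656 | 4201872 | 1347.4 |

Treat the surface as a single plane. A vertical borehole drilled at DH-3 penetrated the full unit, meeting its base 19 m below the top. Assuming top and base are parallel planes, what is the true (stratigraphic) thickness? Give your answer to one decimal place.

18.3 m

Let the plane be z = a·easting + b·northing + c.
DH-2−DH-1: 2493a − 470b = 259.5;  DH-3−DH-1: 1832a + 256b = 335.6.
Solving gives a = 0.14952, b = 0.24095.
|∇z| = √(a²+b²) = 0.28357, so dip δ = arctan(0.28357) = 15.83°.
True thickness = vertical thickness × cos δ = 19 × cos 15.83° = 18.3 m.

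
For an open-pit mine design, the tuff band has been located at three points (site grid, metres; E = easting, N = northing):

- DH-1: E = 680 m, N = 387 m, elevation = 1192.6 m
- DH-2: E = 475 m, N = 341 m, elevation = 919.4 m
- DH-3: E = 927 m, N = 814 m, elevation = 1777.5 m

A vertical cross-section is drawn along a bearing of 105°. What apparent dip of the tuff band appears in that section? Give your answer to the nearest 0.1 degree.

Two edge vectors: DH-1→DH-2 = (-205, -46, -273.2), DH-1→DH-3 = (247, 427, 584.9).
Normal n = (DH-1→DH-2) × (DH-1→DH-3) = (89751, 52424.1, -76173).
So ∂z/∂E = −n_x/n_z = 1.17825 and ∂z/∂N = −n_y/n_z = 0.68822.
Unit vector along 105° is (sin 105°, cos 105°) = (0.9659, -0.2588).
Slope in that direction = a·(0.9659) + b·(-0.2588) = 0.95998.
Apparent dip = arctan|0.95998| = 43.8° (true dip is 53.8°, so apparent ≤ true as expected).

43.8°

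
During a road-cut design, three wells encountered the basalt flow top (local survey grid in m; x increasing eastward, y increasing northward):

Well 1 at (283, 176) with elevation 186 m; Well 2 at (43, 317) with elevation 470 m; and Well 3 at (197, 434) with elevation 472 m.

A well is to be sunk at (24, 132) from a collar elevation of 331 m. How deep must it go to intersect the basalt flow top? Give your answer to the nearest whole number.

Let the plane be z = a·x + b·y + c.
Well 2−Well 1: −240a + 141b = 284;  Well 3−Well 1: −86a + 258b = 286.
Solving gives a = −0.66165, b = 0.88798.
Then c = 186 − a·283 − b·176 = 216.96.
At (24, 132): z_contact = −15.9 + 117.2 + 216.96 = 318.3 m.
Depth below ground = 331 − 318.3 = 13 m.

13 m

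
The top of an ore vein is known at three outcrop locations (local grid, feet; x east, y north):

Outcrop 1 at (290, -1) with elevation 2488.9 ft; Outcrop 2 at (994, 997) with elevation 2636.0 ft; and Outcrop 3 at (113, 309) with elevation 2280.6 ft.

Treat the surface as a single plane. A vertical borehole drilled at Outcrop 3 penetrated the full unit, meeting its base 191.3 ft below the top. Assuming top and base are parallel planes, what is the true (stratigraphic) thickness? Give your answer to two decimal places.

155.92 ft

Let the plane be z = a·x + b·y + c.
Outcrop 2−Outcrop 1: 704a + 998b = 147.1;  Outcrop 3−Outcrop 1: −177a + 310b = −208.3.
Solving gives a = 0.64192, b = −0.30542.
|∇z| = √(a²+b²) = 0.71087, so dip δ = arctan(0.71087) = 35.41°.
True thickness = vertical thickness × cos δ = 191.3 × cos 35.41° = 155.92 ft.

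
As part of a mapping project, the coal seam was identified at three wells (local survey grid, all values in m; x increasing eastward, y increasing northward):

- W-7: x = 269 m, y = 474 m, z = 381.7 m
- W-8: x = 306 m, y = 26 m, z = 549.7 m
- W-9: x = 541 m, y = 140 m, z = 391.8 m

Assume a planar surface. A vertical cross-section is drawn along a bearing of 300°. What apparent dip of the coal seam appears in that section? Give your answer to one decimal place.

11.4°

Let the plane be z = a·x + b·y + c.
W-8−W-7: 37a − 448b = 168;  W-9−W-7: 272a − 334b = 10.1.
Solving gives a = −0.47112, b = −0.41391.
Unit vector along 300° is (sin 300°, cos 300°) = (-0.8660, 0.5000).
Slope in that direction = a·(-0.8660) + b·(0.5000) = 0.20105.
Apparent dip = arctan|0.20105| = 11.4° (true dip is 32.1°, so apparent ≤ true as expected).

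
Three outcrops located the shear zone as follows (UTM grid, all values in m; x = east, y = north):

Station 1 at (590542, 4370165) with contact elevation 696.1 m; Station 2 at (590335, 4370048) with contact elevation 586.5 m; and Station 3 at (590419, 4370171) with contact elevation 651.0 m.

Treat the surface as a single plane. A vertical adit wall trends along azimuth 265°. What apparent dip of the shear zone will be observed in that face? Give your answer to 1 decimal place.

21.9°

Let the plane be z = a·x + b·y + c.
Station 2−Station 1: −207a − 117b = −109.6;  Station 3−Station 1: −123a + 6b = −45.1.
Solving gives a = 0.37960, b = 0.26515.
Unit vector along 265° is (sin 265°, cos 265°) = (-0.9962, -0.0872).
Slope in that direction = a·(-0.9962) + b·(-0.0872) = −0.40127.
Apparent dip = arctan|0.40127| = 21.9° (true dip is 24.8°, so apparent ≤ true as expected).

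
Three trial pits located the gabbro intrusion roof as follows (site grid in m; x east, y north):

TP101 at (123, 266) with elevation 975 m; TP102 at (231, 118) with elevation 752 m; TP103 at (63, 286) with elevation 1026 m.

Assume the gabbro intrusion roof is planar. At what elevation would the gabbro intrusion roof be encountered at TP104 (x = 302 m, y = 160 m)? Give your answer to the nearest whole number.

769 m

Two edge vectors: TP101→TP102 = (108, -148, -223), TP101→TP103 = (-60, 20, 51).
Normal n = (TP101→TP102) × (TP101→TP103) = (-3088, 7872, -6720).
So ∂z/∂x = −n_x/n_z = −0.45952 and ∂z/∂y = −n_y/n_z = 1.17143.
Intercept c from TP101: 975 + 56.52 − 311.60 = 719.92.
At (302, 160): z = −138.8 + 187.4 + 719.92 = 768.6 m.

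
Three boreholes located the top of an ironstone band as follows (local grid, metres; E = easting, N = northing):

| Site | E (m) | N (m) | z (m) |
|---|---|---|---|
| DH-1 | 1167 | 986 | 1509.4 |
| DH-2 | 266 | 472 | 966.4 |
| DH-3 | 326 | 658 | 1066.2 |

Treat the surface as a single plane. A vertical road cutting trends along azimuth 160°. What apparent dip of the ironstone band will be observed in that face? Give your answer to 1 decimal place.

15.1°

Let the plane be z = a·E + b·N + c.
DH-2−DH-1: −901a − 514b = −543;  DH-3−DH-1: −841a − 328b = −443.2.
Solving gives a = 0.36345, b = 0.41932.
Unit vector along 160° is (sin 160°, cos 160°) = (0.3420, -0.9397).
Slope in that direction = a·(0.3420) + b·(-0.9397) = −0.26972.
Apparent dip = arctan|0.26972| = 15.1° (true dip is 29.0°, so apparent ≤ true as expected).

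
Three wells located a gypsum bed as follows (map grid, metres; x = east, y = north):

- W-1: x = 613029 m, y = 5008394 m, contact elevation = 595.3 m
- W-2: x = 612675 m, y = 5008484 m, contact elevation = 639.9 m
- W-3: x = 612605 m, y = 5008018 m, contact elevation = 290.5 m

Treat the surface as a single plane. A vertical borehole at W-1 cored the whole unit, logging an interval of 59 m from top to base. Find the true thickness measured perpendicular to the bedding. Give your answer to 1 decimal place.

47.4 m

Let the plane be z = a·x + b·y + c.
W-2−W-1: −354a + 90b = 44.6;  W-3−W-1: −424a − 376b = −304.8.
Solving gives a = 0.06226, b = 0.74043.
|∇z| = √(a²+b²) = 0.74305, so dip δ = arctan(0.74305) = 36.61°.
True thickness = vertical thickness × cos δ = 59 × cos 36.61° = 47.4 m.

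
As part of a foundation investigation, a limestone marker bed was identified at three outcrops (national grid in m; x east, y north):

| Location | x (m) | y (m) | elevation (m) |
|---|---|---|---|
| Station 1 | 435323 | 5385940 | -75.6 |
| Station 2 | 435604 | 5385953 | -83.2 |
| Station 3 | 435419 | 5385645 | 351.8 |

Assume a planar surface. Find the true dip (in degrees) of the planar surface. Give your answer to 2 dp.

Two edge vectors: Station 1→Station 2 = (281, 13, -7.6), Station 1→Station 3 = (96, -295, 427.4).
Normal n = (Station 1→Station 2) × (Station 1→Station 3) = (3314.2, -120829, -84143).
So ∂z/∂x = −n_x/n_z = 0.03939 and ∂z/∂y = −n_y/n_z = −1.43600.
Gradient magnitude |∇z| = √(a² + b²) = √(0.00155 + 2.06208) = 1.43654.
True dip = arctan(1.43654) = 55.16°, dipping toward N (azimuth ≈ 358°).

55.16°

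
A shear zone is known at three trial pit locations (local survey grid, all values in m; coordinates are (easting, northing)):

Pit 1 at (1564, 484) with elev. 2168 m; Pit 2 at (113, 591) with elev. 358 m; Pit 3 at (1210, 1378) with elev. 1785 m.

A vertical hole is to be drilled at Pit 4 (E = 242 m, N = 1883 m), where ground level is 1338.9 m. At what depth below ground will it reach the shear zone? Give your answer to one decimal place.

732.1 m

Let the plane be z = a·E + b·N + c.
Pit 2−Pit 1: −1451a + 107b = −1810;  Pit 3−Pit 1: −354a + 894b = −383.
Solving gives a = 1.252393, b = 0.067503.
Then c = 2168 − a·1564 − b·484 = 176.59.
At (242, 1883): z_contact = 303.08 + 127.11 + 176.59 = 606.77 m.
Depth below ground = 1338.9 − 606.77 = 732.1 m.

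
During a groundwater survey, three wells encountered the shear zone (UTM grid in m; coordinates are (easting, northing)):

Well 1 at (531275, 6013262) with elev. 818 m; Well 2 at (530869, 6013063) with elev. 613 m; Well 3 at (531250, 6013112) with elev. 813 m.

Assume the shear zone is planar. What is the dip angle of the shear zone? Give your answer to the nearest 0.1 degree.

28.1°

Two edge vectors: Well 1→Well 2 = (-406, -199, -205), Well 1→Well 3 = (-25, -150, -5).
Normal n = (Well 1→Well 2) × (Well 1→Well 3) = (-29755, 3095, 55925).
So ∂z/∂E = −n_x/n_z = 0.53205 and ∂z/∂N = −n_y/n_z = −0.05534.
Gradient magnitude |∇z| = √(a² + b²) = √(0.28308 + 0.00306) = 0.53492.
True dip = arctan(0.53492) = 28.1°, dipping toward W (azimuth ≈ 276°).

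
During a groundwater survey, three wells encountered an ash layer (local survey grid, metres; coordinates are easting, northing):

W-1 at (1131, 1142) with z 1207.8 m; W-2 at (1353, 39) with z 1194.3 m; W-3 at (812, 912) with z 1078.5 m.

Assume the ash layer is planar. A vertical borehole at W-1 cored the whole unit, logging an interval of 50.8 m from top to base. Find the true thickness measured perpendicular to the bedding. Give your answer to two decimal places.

Two edge vectors: W-1→W-2 = (222, -1103, -13.5), W-1→W-3 = (-319, -230, -129.3).
Normal n = (W-1→W-2) × (W-1→W-3) = (139512.9, 33011.1, -402917).
So ∂z/∂easting = −n_x/n_z = 0.34626 and ∂z/∂northing = −n_y/n_z = 0.08193.
|∇z| = √(a²+b²) = 0.35582, so dip δ = arctan(0.35582) = 19.59°.
True thickness = vertical thickness × cos δ = 50.8 × cos 19.59° = 47.86 m.

47.86 m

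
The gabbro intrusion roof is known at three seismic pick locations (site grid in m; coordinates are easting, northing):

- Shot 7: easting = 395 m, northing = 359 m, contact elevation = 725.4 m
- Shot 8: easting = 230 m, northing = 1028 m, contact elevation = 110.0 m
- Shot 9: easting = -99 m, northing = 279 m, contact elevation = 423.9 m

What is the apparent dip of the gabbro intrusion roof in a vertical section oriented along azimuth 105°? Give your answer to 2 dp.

Let the plane be z = a·easting + b·northing + c.
Shot 8−Shot 7: −165a + 669b = −615.4;  Shot 9−Shot 7: −494a − 80b = −301.5.
Solving gives a = 0.73013, b = −0.73980.
Unit vector along 105° is (sin 105°, cos 105°) = (0.9659, -0.2588).
Slope in that direction = a·(0.9659) + b·(-0.2588) = 0.89673.
Apparent dip = arctan|0.89673| = 41.88° (true dip is 46.1°, so apparent ≤ true as expected).

41.88°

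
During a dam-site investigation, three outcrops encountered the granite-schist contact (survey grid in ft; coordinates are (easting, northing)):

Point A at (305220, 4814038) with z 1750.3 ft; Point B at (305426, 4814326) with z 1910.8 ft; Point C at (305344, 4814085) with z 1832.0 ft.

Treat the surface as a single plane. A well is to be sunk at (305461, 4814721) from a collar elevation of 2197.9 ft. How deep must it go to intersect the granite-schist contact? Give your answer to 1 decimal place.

Two edge vectors: Point A→Point B = (206, 288, 160.5), Point A→Point C = (124, 47, 81.7).
Normal n = (Point A→Point B) × (Point A→Point C) = (15986.1, 3071.8, -26030).
So ∂z/∂E = −n_x/n_z = 0.614141375 and ∂z/∂N = −n_y/n_z = 0.118009988.
Intercept c from Point A: 1750.3 − 187448.23 − 568104.57 = −753802.50.
At (305461, 4814721): z_contact = 187596.24 + 568185.17 − 753802.50 = 1978.91 ft.
Depth below ground = 2197.9 − 1978.91 = 219.0 ft.

219.0 ft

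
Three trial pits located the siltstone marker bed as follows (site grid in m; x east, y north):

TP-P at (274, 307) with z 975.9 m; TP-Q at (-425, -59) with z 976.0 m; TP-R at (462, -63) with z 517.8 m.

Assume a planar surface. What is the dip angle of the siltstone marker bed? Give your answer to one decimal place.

47.8°

Two edge vectors: TP-P→TP-Q = (-699, -366, 0.1), TP-P→TP-R = (188, -370, -458.1).
Normal n = (TP-P→TP-Q) × (TP-P→TP-R) = (167701.6, -320193.1, 327438).
So ∂z/∂x = −n_x/n_z = −0.51216 and ∂z/∂y = −n_y/n_z = 0.97787.
Gradient magnitude |∇z| = √(a² + b²) = √(0.26231 + 0.95624) = 1.10388.
True dip = arctan(1.10388) = 47.8°, dipping toward SSE (azimuth ≈ 152°).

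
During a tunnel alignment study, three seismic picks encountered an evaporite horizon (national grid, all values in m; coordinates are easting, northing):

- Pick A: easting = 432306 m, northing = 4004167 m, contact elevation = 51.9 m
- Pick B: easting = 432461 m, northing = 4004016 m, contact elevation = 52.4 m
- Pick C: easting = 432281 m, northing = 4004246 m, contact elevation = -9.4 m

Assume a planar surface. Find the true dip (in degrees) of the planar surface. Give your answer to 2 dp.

Let the plane be z = a·easting + b·northing + c.
Pick B−Pick A: 155a − 151b = 0.5;  Pick C−Pick A: −25a + 79b = −61.3.
Solving gives a = −1.08817, b = −1.12031.
Gradient magnitude |∇z| = √(a² + b²) = √(1.18411 + 1.25509) = 1.56179.
True dip = arctan(1.56179) = 57.37°, dipping toward NE (azimuth ≈ 044°).

57.37°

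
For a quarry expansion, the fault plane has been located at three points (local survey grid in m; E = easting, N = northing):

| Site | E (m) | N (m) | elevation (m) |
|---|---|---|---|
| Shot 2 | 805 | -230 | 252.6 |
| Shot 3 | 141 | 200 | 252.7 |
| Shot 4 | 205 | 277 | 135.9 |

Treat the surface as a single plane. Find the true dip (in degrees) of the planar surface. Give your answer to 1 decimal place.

49.6°

Let the plane be z = a·E + b·N + c.
Shot 3−Shot 2: −664a + 430b = 0.1;  Shot 4−Shot 2: −600a + 507b = −116.7.
Solving gives a = −0.63869, b = −0.98602.
Gradient magnitude |∇z| = √(a² + b²) = √(0.40793 + 0.97224) = 1.17481.
True dip = arctan(1.17481) = 49.6°, dipping toward NNE (azimuth ≈ 033°).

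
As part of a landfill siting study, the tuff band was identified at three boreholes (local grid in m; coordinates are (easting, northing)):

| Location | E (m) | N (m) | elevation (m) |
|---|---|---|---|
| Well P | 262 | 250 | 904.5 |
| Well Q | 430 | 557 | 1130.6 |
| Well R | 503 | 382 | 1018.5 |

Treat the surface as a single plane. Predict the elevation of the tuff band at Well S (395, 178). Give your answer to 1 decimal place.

868.6 m

Let the plane be z = a·E + b·N + c.
Well Q−Well P: 168a + 307b = 226.1;  Well R−Well P: 241a + 132b = 114.
Solving gives a = 0.09945, b = 0.68206.
Then c = 904.5 − a·262 − b·250 = 707.93.
At (395, 178): z = 39.3 + 121.4 + 707.93 = 868.6 m.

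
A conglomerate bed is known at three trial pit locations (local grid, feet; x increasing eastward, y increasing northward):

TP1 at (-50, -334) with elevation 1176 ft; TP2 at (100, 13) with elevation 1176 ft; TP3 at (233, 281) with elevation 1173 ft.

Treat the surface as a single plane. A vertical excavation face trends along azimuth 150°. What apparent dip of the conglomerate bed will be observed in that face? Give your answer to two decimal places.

8.70°

Two edge vectors: TP1→TP2 = (150, 347, 0), TP1→TP3 = (283, 615, -3).
Normal n = (TP1→TP2) × (TP1→TP3) = (-1041, 450, -5951).
So ∂z/∂x = −n_x/n_z = −0.17493 and ∂z/∂y = −n_y/n_z = 0.07562.
Unit vector along 150° is (sin 150°, cos 150°) = (0.5000, -0.8660).
Slope in that direction = a·(0.5000) + b·(-0.8660) = −0.15295.
Apparent dip = arctan|0.15295| = 8.70° (true dip is 10.8°, so apparent ≤ true as expected).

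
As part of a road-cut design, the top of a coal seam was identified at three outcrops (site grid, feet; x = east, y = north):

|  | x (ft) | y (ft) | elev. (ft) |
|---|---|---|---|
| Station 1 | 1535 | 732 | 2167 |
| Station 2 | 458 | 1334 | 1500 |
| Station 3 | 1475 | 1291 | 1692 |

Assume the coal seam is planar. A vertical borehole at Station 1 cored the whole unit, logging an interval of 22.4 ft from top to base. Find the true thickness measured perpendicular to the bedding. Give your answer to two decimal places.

Two edge vectors: Station 1→Station 2 = (-1077, 602, -667), Station 1→Station 3 = (-60, 559, -475).
Normal n = (Station 1→Station 2) × (Station 1→Station 3) = (86903, -471555, -565923).
So ∂z/∂x = −n_x/n_z = 0.15356 and ∂z/∂y = −n_y/n_z = −0.83325.
|∇z| = √(a²+b²) = 0.84728, so dip δ = arctan(0.84728) = 40.27°.
True thickness = vertical thickness × cos δ = 22.4 × cos 40.27° = 17.09 ft.

17.09 ft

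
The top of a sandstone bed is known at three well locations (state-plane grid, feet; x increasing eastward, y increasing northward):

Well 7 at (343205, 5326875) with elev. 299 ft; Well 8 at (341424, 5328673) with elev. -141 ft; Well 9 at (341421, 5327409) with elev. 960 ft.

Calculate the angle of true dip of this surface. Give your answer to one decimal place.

Let the plane be z = a·x + b·y + c.
Well 8−Well 7: −1781a + 1798b = −440;  Well 9−Well 7: −1784a + 534b = 661.
Solving gives a = −0.63079, b = −0.86955.
Gradient magnitude |∇z| = √(a² + b²) = √(0.39790 + 0.75611) = 1.07425.
True dip = arctan(1.07425) = 47.1°, dipping toward NE (azimuth ≈ 036°).

47.1°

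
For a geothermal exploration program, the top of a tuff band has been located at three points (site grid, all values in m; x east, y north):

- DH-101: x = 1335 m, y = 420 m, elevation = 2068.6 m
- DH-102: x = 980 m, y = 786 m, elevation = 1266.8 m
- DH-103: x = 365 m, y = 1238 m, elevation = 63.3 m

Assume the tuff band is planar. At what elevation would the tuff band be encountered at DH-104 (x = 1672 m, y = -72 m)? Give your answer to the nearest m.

Let the plane be z = a·x + b·y + c.
DH-102−DH-101: −355a + 366b = −801.8;  DH-103−DH-101: −970a + 818b = −2005.3.
Solving gives a = 1.20791, b = −1.01910.
Then c = 2068.6 − a·1335 − b·420 = 884.06.
At (1672, -72): z = 2019.6 + 73.4 + 884.06 = 2977.1 m.

2977 m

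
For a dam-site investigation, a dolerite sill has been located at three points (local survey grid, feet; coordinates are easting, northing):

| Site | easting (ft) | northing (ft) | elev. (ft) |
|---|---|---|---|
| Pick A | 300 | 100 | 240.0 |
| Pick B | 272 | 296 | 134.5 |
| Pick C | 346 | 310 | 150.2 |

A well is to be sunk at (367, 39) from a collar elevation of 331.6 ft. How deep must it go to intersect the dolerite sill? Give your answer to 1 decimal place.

Let the plane be z = a·easting + b·northing + c.
Pick B−Pick A: −28a + 196b = −105.5;  Pick C−Pick A: 46a + 210b = −89.8.
Solving gives a = 0.30573, b = −0.49459.
Then c = 240 − a·300 − b·100 = 197.74.
At (367, 39): z_contact = 112.20 − 19.29 + 197.74 = 290.65 ft.
Depth below ground = 331.6 − 290.65 = 40.9 ft.

40.9 ft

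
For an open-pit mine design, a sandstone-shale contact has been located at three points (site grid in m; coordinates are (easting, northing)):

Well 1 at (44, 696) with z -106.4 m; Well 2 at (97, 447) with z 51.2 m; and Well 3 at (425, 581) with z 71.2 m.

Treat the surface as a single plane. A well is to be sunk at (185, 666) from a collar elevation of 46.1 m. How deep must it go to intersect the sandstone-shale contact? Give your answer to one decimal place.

Two edge vectors: Well 1→Well 2 = (53, -249, 157.6), Well 1→Well 3 = (381, -115, 177.6).
Normal n = (Well 1→Well 2) × (Well 1→Well 3) = (-26098.4, 50632.8, 88774).
So ∂z/∂E = −n_x/n_z = 0.29399 and ∂z/∂N = −n_y/n_z = −0.57036.
Intercept c from Well 1: -106.4 − 12.94 + 396.97 = 277.63.
At (185, 666): z_contact = 54.39 − 379.86 + 277.63 = -47.84 m.
Depth below ground = 46.1 − (-47.84) = 93.9 m.

93.9 m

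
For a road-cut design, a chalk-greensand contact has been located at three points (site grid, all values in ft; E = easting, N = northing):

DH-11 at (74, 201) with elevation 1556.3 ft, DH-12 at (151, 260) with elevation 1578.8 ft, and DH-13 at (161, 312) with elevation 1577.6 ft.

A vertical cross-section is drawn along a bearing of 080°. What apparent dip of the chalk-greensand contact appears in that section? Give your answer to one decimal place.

18.9°

Two edge vectors: DH-11→DH-12 = (77, 59, 22.5), DH-11→DH-13 = (87, 111, 21.3).
Normal n = (DH-11→DH-12) × (DH-11→DH-13) = (-1240.8, 317.4, 3414).
So ∂z/∂E = −n_x/n_z = 0.36344 and ∂z/∂N = −n_y/n_z = −0.09297.
Unit vector along 080° is (sin 80°, cos 80°) = (0.9848, 0.1736).
Slope in that direction = a·(0.9848) + b·(0.1736) = 0.34178.
Apparent dip = arctan|0.34178| = 18.9° (true dip is 20.6°, so apparent ≤ true as expected).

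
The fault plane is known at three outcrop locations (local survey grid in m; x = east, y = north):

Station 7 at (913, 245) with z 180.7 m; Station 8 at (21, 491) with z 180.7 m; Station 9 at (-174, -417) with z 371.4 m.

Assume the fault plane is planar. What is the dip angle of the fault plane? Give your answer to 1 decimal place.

11.6°

Two edge vectors: Station 7→Station 8 = (-892, 246, 0), Station 7→Station 9 = (-1087, -662, 190.7).
Normal n = (Station 7→Station 8) × (Station 7→Station 9) = (46912.2, 170104.4, 857906).
So ∂z/∂x = −n_x/n_z = −0.05468 and ∂z/∂y = −n_y/n_z = −0.19828.
Gradient magnitude |∇z| = √(a² + b²) = √(0.00299 + 0.03931) = 0.20568.
True dip = arctan(0.20568) = 11.6°, dipping toward NNE (azimuth ≈ 015°).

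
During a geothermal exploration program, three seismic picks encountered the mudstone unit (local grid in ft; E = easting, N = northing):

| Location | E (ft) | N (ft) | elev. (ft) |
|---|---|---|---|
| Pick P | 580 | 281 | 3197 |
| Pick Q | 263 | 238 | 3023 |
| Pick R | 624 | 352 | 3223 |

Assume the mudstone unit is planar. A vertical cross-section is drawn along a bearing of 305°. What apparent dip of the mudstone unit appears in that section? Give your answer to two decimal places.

23.28°

Two edge vectors: Pick P→Pick Q = (-317, -43, -174), Pick P→Pick R = (44, 71, 26).
Normal n = (Pick P→Pick Q) × (Pick P→Pick R) = (11236, 586, -20615).
So ∂z/∂E = −n_x/n_z = 0.54504 and ∂z/∂N = −n_y/n_z = 0.02843.
Unit vector along 305° is (sin 305°, cos 305°) = (-0.8192, 0.5736).
Slope in that direction = a·(-0.8192) + b·(0.5736) = −0.43017.
Apparent dip = arctan|0.43017| = 23.28° (true dip is 28.6°, so apparent ≤ true as expected).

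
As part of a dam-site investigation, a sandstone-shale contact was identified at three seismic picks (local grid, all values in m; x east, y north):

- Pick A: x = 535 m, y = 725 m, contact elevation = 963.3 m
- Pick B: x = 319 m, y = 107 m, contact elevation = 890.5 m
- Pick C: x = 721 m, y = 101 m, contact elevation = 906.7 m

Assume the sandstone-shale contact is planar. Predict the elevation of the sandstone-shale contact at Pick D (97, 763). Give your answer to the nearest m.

Two edge vectors: Pick A→Pick B = (-216, -618, -72.8), Pick A→Pick C = (186, -624, -56.6).
Normal n = (Pick A→Pick B) × (Pick A→Pick C) = (-10448.4, -25766.4, 249732).
So ∂z/∂x = −n_x/n_z = 0.04184 and ∂z/∂y = −n_y/n_z = 0.10318.
Intercept c from Pick A: 963.3 − 22.38 − 74.80 = 866.11.
At (97, 763): z = 4.1 + 78.7 + 866.11 = 948.9 m.

949 m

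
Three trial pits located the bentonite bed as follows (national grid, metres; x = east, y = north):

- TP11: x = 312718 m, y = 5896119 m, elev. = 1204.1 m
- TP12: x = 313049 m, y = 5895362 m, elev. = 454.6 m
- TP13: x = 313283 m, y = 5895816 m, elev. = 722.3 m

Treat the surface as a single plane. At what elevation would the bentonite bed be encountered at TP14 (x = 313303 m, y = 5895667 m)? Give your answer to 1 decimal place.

593.8 m

Two edge vectors: TP11→TP12 = (331, -757, -749.5), TP11→TP13 = (565, -303, -481.8).
Normal n = (TP11→TP12) × (TP11→TP13) = (137624.1, -263991.7, 327412).
So ∂z/∂x = −n_x/n_z = −0.420339206 and ∂z/∂y = −n_y/n_z = 0.806298181.
Intercept c from TP11: 1204.1 + 131447.64 − 4754030.02 = −4621378.29.
At (313303, 5895667): z = −131693.5 + 4753665.6 − 4621378.29 = 593.8 m.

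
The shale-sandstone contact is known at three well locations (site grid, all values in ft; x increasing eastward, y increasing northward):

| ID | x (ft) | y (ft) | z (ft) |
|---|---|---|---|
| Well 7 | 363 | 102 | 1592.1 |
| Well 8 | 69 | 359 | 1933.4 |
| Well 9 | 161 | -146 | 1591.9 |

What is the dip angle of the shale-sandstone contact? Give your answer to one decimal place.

41.2°

Two edge vectors: Well 7→Well 8 = (-294, 257, 341.3), Well 7→Well 9 = (-202, -248, -0.2).
Normal n = (Well 7→Well 8) × (Well 7→Well 9) = (84591, -69001.4, 124826).
So ∂z/∂x = −n_x/n_z = −0.67767 and ∂z/∂y = −n_y/n_z = 0.55278.
Gradient magnitude |∇z| = √(a² + b²) = √(0.45924 + 0.30557) = 0.87453.
True dip = arctan(0.87453) = 41.2°, dipping toward SE (azimuth ≈ 129°).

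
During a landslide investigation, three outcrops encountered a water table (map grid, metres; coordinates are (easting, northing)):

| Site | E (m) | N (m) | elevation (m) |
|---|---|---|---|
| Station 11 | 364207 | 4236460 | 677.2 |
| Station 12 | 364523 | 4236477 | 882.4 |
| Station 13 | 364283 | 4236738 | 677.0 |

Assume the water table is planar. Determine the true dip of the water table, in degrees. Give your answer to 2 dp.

34.35°

Let the plane be z = a·E + b·N + c.
Station 12−Station 11: 316a + 17b = 205.2;  Station 13−Station 11: 76a + 278b = −0.2.
Solving gives a = 0.65910, b = −0.18090.
Gradient magnitude |∇z| = √(a² + b²) = √(0.43441 + 0.03273) = 0.68348.
True dip = arctan(0.68348) = 34.35°, dipping toward WNW (azimuth ≈ 285°).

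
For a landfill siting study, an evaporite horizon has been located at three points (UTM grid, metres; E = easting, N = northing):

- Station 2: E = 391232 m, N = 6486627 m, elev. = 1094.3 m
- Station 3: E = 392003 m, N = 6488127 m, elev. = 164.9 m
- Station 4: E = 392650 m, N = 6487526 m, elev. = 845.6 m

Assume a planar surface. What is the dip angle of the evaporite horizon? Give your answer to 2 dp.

Let the plane be z = a·E + b·N + c.
Station 3−Station 2: 771a + 1500b = −929.4;  Station 4−Station 2: 1418a + 899b = −248.7.
Solving gives a = 0.32254, b = −0.78539.
Gradient magnitude |∇z| = √(a² + b²) = √(0.10403 + 0.61683) = 0.84904.
True dip = arctan(0.84904) = 40.33°, dipping toward NNW (azimuth ≈ 338°).

40.33°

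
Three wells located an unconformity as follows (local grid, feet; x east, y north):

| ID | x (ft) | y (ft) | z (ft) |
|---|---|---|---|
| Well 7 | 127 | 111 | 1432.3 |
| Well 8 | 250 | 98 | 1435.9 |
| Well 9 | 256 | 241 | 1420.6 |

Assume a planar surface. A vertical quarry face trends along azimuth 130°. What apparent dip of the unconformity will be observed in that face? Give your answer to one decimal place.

Two edge vectors: Well 7→Well 8 = (123, -13, 3.6), Well 7→Well 9 = (129, 130, -11.7).
Normal n = (Well 7→Well 8) × (Well 7→Well 9) = (-315.9, 1903.5, 17667).
So ∂z/∂x = −n_x/n_z = 0.01788 and ∂z/∂y = −n_y/n_z = −0.10774.
Unit vector along 130° is (sin 130°, cos 130°) = (0.7660, -0.6428).
Slope in that direction = a·(0.7660) + b·(-0.6428) = 0.08295.
Apparent dip = arctan|0.08295| = 4.7° (true dip is 6.2°, so apparent ≤ true as expected).

4.7°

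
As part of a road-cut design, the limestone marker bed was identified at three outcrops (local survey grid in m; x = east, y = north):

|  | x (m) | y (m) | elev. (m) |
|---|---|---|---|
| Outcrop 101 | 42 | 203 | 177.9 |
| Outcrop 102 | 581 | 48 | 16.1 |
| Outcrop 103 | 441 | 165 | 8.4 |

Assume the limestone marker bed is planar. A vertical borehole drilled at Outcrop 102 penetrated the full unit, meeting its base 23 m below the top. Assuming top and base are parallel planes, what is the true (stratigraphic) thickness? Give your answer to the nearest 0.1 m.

Let the plane be z = a·x + b·y + c.
Outcrop 102−Outcrop 101: 539a − 155b = −161.8;  Outcrop 103−Outcrop 101: 399a − 38b = −169.5.
Solving gives a = −0.48652, b = −0.64798.
|∇z| = √(a²+b²) = 0.81030, so dip δ = arctan(0.81030) = 39.02°.
True thickness = vertical thickness × cos δ = 23 × cos 39.02° = 17.9 m.

17.9 m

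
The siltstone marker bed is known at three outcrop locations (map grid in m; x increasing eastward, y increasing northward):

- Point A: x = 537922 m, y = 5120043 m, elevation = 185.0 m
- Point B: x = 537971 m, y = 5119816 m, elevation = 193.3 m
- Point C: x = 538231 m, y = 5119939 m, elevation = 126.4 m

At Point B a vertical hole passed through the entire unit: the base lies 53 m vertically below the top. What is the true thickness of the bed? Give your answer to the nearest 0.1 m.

Two edge vectors: Point A→Point B = (49, -227, 8.3), Point A→Point C = (309, -104, -58.6).
Normal n = (Point A→Point B) × (Point A→Point C) = (14165.4, 5436.1, 65047).
So ∂z/∂x = −n_x/n_z = −0.21777 and ∂z/∂y = −n_y/n_z = −0.08357.
|∇z| = √(a²+b²) = 0.23326, so dip δ = arctan(0.23326) = 13.13°.
True thickness = vertical thickness × cos δ = 53 × cos 13.13° = 51.6 m.

51.6 m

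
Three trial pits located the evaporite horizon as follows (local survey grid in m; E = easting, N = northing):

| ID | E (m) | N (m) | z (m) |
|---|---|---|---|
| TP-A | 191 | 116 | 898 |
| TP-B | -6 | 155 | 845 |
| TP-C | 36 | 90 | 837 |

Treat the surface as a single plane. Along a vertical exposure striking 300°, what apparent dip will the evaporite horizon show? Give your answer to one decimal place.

6.9°

Let the plane be z = a·E + b·N + c.
TP-B−TP-A: −197a + 39b = −53;  TP-C−TP-A: −155a − 26b = −61.
Solving gives a = 0.33644, b = 0.34047.
Unit vector along 300° is (sin 300°, cos 300°) = (-0.8660, 0.5000).
Slope in that direction = a·(-0.8660) + b·(0.5000) = −0.12113.
Apparent dip = arctan|0.12113| = 6.9° (true dip is 25.6°, so apparent ≤ true as expected).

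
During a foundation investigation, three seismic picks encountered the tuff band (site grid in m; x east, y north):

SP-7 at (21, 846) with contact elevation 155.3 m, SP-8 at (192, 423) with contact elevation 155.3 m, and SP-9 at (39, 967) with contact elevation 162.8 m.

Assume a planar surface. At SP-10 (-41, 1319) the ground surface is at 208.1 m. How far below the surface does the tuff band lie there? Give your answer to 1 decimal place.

38.3 m

Let the plane be z = a·x + b·y + c.
SP-8−SP-7: 171a − 423b = 0;  SP-9−SP-7: 18a + 121b = 7.5.
Solving gives a = 0.112083, b = 0.045310.
Then c = 155.3 − a·21 − b·846 = 114.61.
At (-41, 1319): z_contact = −4.60 + 59.76 + 114.61 = 169.78 m.
Depth below ground = 208.1 − 169.78 = 38.3 m.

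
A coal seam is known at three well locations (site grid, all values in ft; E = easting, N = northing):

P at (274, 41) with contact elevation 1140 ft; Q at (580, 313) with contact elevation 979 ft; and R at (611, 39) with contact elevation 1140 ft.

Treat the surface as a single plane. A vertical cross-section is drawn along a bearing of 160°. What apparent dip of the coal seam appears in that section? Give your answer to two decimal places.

Let the plane be z = a·E + b·N + c.
Q−P: 306a + 272b = −161;  R−P: 337a − 2b = 0.
Solving gives a = −0.00349, b = −0.58799.
Unit vector along 160° is (sin 160°, cos 160°) = (0.3420, -0.9397).
Slope in that direction = a·(0.3420) + b·(-0.9397) = 0.55133.
Apparent dip = arctan|0.55133| = 28.87° (true dip is 30.5°, so apparent ≤ true as expected).

28.87°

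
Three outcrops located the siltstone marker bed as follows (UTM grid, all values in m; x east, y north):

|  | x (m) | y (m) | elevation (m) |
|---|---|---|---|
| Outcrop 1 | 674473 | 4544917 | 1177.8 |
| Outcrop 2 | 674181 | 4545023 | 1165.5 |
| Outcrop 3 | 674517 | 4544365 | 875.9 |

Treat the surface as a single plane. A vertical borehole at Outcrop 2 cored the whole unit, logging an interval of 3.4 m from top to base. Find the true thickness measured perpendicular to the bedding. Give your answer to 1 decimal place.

Let the plane be z = a·x + b·y + c.
Outcrop 2−Outcrop 1: −292a + 106b = −12.3;  Outcrop 3−Outcrop 1: 44a − 552b = −301.9.
Solving gives a = 0.24783, b = 0.56668.
|∇z| = √(a²+b²) = 0.61850, so dip δ = arctan(0.61850) = 31.74°.
True thickness = vertical thickness × cos δ = 3.4 × cos 31.74° = 2.9 m.

2.9 m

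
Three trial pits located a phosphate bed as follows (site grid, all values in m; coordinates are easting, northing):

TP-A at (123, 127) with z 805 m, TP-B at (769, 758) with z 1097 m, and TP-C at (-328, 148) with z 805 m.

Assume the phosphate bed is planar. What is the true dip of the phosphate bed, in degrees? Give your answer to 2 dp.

Let the plane be z = a·easting + b·northing + c.
TP-B−TP-A: 646a + 631b = 292;  TP-C−TP-A: −451a + 21b = 0.
Solving gives a = 0.02057, b = 0.44170.
Gradient magnitude |∇z| = √(a² + b²) = √(0.00042 + 0.19510) = 0.44218.
True dip = arctan(0.44218) = 23.85°, dipping toward S (azimuth ≈ 183°).

23.85°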